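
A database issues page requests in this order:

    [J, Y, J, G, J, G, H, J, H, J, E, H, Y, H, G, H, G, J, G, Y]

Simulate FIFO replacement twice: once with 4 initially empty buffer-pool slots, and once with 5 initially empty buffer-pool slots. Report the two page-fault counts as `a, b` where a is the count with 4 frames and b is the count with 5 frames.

4 frames: F F . F . . F . . . F . . . . . . F . F → 7 faults.
5 frames: F F . F . . F . . . F . . . . . . . . . → 5 faults.
5 < 7: adding a frame reduced faults, as is typical.

7, 5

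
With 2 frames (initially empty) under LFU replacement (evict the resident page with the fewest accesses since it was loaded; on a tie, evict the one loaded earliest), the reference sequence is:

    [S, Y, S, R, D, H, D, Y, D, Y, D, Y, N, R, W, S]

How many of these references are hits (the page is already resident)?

2

S -> miss, frames {S}
Y -> miss, frames {S,Y}
S -> hit
R -> miss, evict Y, frames {S,R}
D -> miss, evict R, frames {S,D}
H -> miss, evict D, frames {S,H}
D -> miss, evict H, frames {S,D}
Y -> miss, evict D, frames {S,Y}
D -> miss, evict Y, frames {S,D}
Y -> miss, evict D, frames {S,Y}
D -> miss, evict Y, frames {S,D}
Y -> miss, evict D, frames {S,Y}
N -> miss, evict Y, frames {S,N}
R -> miss, evict N, frames {S,R}
W -> miss, evict R, frames {S,W}
S -> hit
Hits: 2.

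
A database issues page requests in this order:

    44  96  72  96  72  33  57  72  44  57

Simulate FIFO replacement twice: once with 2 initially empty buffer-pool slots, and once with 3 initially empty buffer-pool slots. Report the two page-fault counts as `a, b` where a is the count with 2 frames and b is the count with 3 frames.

2 frames: F F F . . F F F F F → 8 faults.
3 frames: F F F . . F F . F . → 6 faults.
6 < 8: adding a frame reduced faults, as is typical.

8, 6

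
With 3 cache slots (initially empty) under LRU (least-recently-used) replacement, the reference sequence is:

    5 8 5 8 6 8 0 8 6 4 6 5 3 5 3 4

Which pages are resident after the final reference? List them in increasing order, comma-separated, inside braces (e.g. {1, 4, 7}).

5 -> fault, frames (5)
8 -> fault, frames (5 8)
5 -> hit
8 -> hit
6 -> fault, frames (5 8 6)
8 -> hit
0 -> fault, evict 5, frames (6 8 0)
8 -> hit
6 -> hit
4 -> fault, evict 0, frames (8 6 4)
6 -> hit
5 -> fault, evict 8, frames (4 6 5)
3 -> fault, evict 4, frames (6 5 3)
5 -> hit
3 -> hit
4 -> fault, evict 6, frames (5 3 4)

{3, 4, 5}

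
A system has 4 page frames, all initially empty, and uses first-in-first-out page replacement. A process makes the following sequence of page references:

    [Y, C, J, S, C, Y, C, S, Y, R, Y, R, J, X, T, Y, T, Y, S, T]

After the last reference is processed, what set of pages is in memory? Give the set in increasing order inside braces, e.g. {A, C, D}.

Y → miss, frames {Y}
C → miss, frames {Y,C}
J → miss, frames {Y,C,J}
S → miss, frames {Y,C,J,S}
C → hit
Y → hit
C → hit
S → hit
Y → hit
R → miss, evict Y, frames {C,J,S,R}
Y → miss, evict C, frames {J,S,R,Y}
R → hit
J → hit
X → miss, evict J, frames {S,R,Y,X}
T → miss, evict S, frames {R,Y,X,T}
Y → hit
T → hit
Y → hit
S → miss, evict R, frames {Y,X,T,S}
T → hit

{S, T, X, Y}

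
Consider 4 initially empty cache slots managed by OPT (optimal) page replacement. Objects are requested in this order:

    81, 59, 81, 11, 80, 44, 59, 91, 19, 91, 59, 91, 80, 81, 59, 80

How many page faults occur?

81 -> miss, frames [81]
59 -> miss, frames [81, 59]
81 -> hit
11 -> miss, frames [81, 59, 11]
80 -> miss, frames [81, 59, 11, 80]
44 -> miss, evict 11, frames [81, 59, 80, 44]
59 -> hit
91 -> miss, evict 44, frames [81, 59, 80, 91]
19 -> miss, evict 81, frames [59, 80, 91, 19]
91 -> hit
59 -> hit
91 -> hit
80 -> hit
81 -> miss, evict 19, frames [59, 80, 91, 81]
59 -> hit
80 -> hit
Page faults: 8.

8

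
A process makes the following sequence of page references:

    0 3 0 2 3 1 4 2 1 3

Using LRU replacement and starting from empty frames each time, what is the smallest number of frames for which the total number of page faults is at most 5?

f=1: 10 faults
f=2: 9 faults
f=3: 7 faults
f=4: 5 faults
f=5: 5 faults
Smallest f with faults ≤ 5 is 4.

4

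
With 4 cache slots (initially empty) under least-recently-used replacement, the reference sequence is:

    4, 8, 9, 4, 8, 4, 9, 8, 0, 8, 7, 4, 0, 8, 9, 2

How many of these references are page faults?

8

4: fault, frames (4)
8: fault, frames (4 8)
9: fault, frames (4 8 9)
4: hit
8: hit
4: hit
9: hit
8: hit
0: fault, frames (4 9 8 0)
8: hit
7: fault, evict 4, frames (9 0 8 7)
4: fault, evict 9, frames (0 8 7 4)
0: hit
8: hit
9: fault, evict 7, frames (4 0 8 9)
2: fault, evict 4, frames (0 8 9 2)
Page faults: 8.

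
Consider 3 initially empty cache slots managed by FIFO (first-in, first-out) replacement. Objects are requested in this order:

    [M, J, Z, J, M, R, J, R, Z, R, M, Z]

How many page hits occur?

M → miss, frames {M}
J → miss, frames {M,J}
Z → miss, frames {M,J,Z}
J → hit
M → hit
R → miss, evict M, frames {J,Z,R}
J → hit
R → hit
Z → hit
R → hit
M → miss, evict J, frames {Z,R,M}
Z → hit
Hits: 7.

7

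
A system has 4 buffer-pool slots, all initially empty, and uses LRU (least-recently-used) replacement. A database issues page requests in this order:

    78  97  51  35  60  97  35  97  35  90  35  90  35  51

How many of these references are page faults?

78: miss, frames {78}
97: miss, frames {78,97}
51: miss, frames {78,97,51}
35: miss, frames {78,97,51,35}
60: miss, evict 78, frames {97,51,35,60}
97: hit
35: hit
97: hit
35: hit
90: miss, evict 51, frames {60,97,35,90}
35: hit
90: hit
35: hit
51: miss, evict 60, frames {97,90,35,51}
Page faults: 7.

7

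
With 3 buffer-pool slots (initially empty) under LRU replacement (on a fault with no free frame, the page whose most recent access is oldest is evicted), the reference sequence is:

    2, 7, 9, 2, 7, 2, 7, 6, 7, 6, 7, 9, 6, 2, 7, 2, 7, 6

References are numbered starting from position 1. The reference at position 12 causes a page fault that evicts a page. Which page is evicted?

pos 1: 2 → fault, frames (2)
pos 2: 7 → fault, frames (2 7)
pos 3: 9 → fault, frames (2 7 9)
pos 4: 2 → hit
pos 5: 7 → hit
pos 6: 2 → hit
pos 7: 7 → hit
pos 8: 6 → fault, evict 9, frames (2 7 6)
pos 9: 7 → hit
pos 10: 6 → hit
pos 11: 7 → hit
pos 12: 9 → fault, evict 2, frames (6 7 9)
At position 12, page 2 is evicted.

2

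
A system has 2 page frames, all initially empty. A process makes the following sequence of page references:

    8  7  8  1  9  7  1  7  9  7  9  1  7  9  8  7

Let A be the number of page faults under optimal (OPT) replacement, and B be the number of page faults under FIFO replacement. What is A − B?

-3

Under OPT: F F . F F . F . F . . F . F F . → 9 faults.
Under FIFO: F F . F F F F . F F . F . F F F → 12 faults.
A − B = 9 − 12 = -3.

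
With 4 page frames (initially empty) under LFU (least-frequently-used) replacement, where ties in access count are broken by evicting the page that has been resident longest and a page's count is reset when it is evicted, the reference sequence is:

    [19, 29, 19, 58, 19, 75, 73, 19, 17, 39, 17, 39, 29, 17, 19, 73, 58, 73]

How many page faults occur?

11

19 → fault, frames (19)
29 → fault, frames (19 29)
19 → hit
58 → fault, frames (19 29 58)
19 → hit
75 → fault, frames (19 29 58 75)
73 → fault, evict 29, frames (19 58 75 73)
19 → hit
17 → fault, evict 58, frames (19 75 73 17)
39 → fault, evict 75, frames (19 73 17 39)
17 → hit
39 → hit
29 → fault, evict 73, frames (19 17 39 29)
17 → hit
19 → hit
73 → fault, evict 29, frames (19 17 39 73)
58 → fault, evict 73, frames (19 17 39 58)
73 → fault, evict 58, frames (19 17 39 73)
Page faults: 11.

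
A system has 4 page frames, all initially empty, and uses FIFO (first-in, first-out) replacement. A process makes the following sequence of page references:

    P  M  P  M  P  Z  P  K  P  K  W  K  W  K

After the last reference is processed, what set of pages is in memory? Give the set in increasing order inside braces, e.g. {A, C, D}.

P -> fault, frames [P]
M -> fault, frames [P, M]
P -> hit
M -> hit
P -> hit
Z -> fault, frames [P, M, Z]
P -> hit
K -> fault, frames [P, M, Z, K]
P -> hit
K -> hit
W -> fault, evict P, frames [M, Z, K, W]
K -> hit
W -> hit
K -> hit

{K, M, W, Z}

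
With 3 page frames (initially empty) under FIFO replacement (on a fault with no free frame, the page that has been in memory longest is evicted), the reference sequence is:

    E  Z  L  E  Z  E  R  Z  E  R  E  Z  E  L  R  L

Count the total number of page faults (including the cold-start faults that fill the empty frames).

E: miss, frames (E)
Z: miss, frames (E Z)
L: miss, frames (E Z L)
E: hit
Z: hit
E: hit
R: miss, evict E, frames (Z L R)
Z: hit
E: miss, evict Z, frames (L R E)
R: hit
E: hit
Z: miss, evict L, frames (R E Z)
E: hit
L: miss, evict R, frames (E Z L)
R: miss, evict E, frames (Z L R)
L: hit
Page faults: 8.

8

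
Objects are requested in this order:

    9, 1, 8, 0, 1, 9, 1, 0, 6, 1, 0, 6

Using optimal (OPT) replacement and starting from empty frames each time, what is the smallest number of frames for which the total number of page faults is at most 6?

3

f=1: 12 faults
f=2: 8 faults
f=3: 5 faults
f=4: 5 faults
f=5: 5 faults
Smallest f with faults ≤ 6 is 3.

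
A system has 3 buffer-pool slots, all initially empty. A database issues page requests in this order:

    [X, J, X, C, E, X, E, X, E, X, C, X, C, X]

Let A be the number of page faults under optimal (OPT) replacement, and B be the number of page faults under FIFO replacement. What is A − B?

Under OPT: F F . F F . . . . . . . . . → 4 faults.
Under FIFO: F F . F F F . . . . . . . . → 5 faults.
A − B = 4 − 5 = -1.

-1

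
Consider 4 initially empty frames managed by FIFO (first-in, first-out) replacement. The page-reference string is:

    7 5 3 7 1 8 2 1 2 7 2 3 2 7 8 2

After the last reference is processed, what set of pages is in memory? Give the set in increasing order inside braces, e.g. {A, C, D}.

{2, 3, 7, 8}

7 → fault, frames (7)
5 → fault, frames (7 5)
3 → fault, frames (7 5 3)
7 → hit
1 → fault, frames (7 5 3 1)
8 → fault, evict 7, frames (5 3 1 8)
2 → fault, evict 5, frames (3 1 8 2)
1 → hit
2 → hit
7 → fault, evict 3, frames (1 8 2 7)
2 → hit
3 → fault, evict 1, frames (8 2 7 3)
2 → hit
7 → hit
8 → hit
2 → hit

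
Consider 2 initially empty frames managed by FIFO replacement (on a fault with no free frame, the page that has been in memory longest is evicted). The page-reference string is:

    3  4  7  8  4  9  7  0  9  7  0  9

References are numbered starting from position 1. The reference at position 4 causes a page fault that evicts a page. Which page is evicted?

pos 1: 3 -> fault, frames [3]
pos 2: 4 -> fault, frames [3, 4]
pos 3: 7 -> fault, evict 3, frames [4, 7]
pos 4: 8 -> fault, evict 4, frames [7, 8]
At position 4, page 4 is evicted.

4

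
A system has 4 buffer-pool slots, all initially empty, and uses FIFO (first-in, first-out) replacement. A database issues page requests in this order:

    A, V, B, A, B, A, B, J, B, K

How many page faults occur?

5

A -> fault, frames [A]
V -> fault, frames [A, V]
B -> fault, frames [A, V, B]
A -> hit
B -> hit
A -> hit
B -> hit
J -> fault, frames [A, V, B, J]
B -> hit
K -> fault, evict A, frames [V, B, J, K]
Page faults: 5.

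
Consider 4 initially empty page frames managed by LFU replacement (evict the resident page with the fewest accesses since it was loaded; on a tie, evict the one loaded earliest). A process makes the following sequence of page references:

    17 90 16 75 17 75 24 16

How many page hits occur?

3

17 -> fault, frames {17}
90 -> fault, frames {17,90}
16 -> fault, frames {17,90,16}
75 -> fault, frames {17,90,16,75}
17 -> hit
75 -> hit
24 -> fault, evict 90, frames {17,16,75,24}
16 -> hit
Hits: 3.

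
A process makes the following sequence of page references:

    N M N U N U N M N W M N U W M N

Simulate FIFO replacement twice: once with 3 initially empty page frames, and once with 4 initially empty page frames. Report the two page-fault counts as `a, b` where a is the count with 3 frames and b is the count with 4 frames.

3 frames: F F . F . . . . . F . F . . F . → 6 faults.
4 frames: F F . F . . . . . F . . . . . . → 4 faults.
4 < 6: adding a frame reduced faults, as is typical.

6, 4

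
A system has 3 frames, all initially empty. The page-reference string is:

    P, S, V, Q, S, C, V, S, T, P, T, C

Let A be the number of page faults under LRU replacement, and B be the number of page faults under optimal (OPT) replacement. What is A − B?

2

Under LRU: F F F F . F F . F F . F → 9 faults.
Under OPT: F F F F . F . . F F . . → 7 faults.
A − B = 9 − 7 = 2.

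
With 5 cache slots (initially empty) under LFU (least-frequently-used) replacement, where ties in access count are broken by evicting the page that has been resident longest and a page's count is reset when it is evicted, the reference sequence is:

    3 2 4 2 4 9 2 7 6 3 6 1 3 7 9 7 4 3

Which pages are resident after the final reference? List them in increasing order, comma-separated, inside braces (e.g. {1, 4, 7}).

3: miss, frames [3]
2: miss, frames [3, 2]
4: miss, frames [3, 2, 4]
2: hit
4: hit
9: miss, frames [3, 2, 4, 9]
2: hit
7: miss, frames [3, 2, 4, 9, 7]
6: miss, evict 3, frames [2, 4, 9, 7, 6]
3: miss, evict 9, frames [2, 4, 7, 6, 3]
6: hit
1: miss, evict 7, frames [2, 4, 6, 3, 1]
3: hit
7: miss, evict 1, frames [2, 4, 6, 3, 7]
9: miss, evict 7, frames [2, 4, 6, 3, 9]
7: miss, evict 9, frames [2, 4, 6, 3, 7]
4: hit
3: hit

{2, 3, 4, 6, 7}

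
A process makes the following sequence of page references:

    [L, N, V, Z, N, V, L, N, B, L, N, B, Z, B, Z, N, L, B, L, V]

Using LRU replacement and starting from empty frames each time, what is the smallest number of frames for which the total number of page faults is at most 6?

f=1: 20 faults
f=2: 17 faults
f=3: 10 faults
f=4: 7 faults
f=5: 5 faults
Smallest f with faults ≤ 6 is 5.

5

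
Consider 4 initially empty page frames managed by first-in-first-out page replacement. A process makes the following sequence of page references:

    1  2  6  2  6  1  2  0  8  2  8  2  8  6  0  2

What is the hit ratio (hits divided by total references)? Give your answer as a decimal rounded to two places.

0.69

1: fault, frames (1)
2: fault, frames (1 2)
6: fault, frames (1 2 6)
2: hit
6: hit
1: hit
2: hit
0: fault, frames (1 2 6 0)
8: fault, evict 1, frames (2 6 0 8)
2: hit
8: hit
2: hit
8: hit
6: hit
0: hit
2: hit
Hits: 11 of 16 references → 11/16 = 0.6875.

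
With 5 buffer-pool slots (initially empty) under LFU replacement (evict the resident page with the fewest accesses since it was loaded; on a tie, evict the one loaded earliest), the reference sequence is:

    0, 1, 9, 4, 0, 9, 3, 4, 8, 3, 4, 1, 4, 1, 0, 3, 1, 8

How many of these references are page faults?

0 -> miss, frames [0]
1 -> miss, frames [0, 1]
9 -> miss, frames [0, 1, 9]
4 -> miss, frames [0, 1, 9, 4]
0 -> hit
9 -> hit
3 -> miss, frames [0, 1, 9, 4, 3]
4 -> hit
8 -> miss, evict 1, frames [0, 9, 4, 3, 8]
3 -> hit
4 -> hit
1 -> miss, evict 8, frames [0, 9, 4, 3, 1]
4 -> hit
1 -> hit
0 -> hit
3 -> hit
1 -> hit
8 -> miss, evict 9, frames [0, 4, 3, 1, 8]
Page faults: 8.

8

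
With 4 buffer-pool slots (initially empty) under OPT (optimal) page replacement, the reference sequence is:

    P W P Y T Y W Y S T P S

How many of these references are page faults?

P → fault, frames (P)
W → fault, frames (P W)
P → hit
Y → fault, frames (P W Y)
T → fault, frames (P W Y T)
Y → hit
W → hit
Y → hit
S → fault, evict Y, frames (P W T S)
T → hit
P → hit
S → hit
Page faults: 5.

5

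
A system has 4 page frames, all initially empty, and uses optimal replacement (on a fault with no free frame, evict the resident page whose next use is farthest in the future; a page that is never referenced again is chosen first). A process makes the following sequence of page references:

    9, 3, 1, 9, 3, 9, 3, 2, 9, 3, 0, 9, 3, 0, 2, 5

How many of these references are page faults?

9 -> miss, frames (9)
3 -> miss, frames (9 3)
1 -> miss, frames (9 3 1)
9 -> hit
3 -> hit
9 -> hit
3 -> hit
2 -> miss, frames (9 3 1 2)
9 -> hit
3 -> hit
0 -> miss, evict 1, frames (9 3 2 0)
9 -> hit
3 -> hit
0 -> hit
2 -> hit
5 -> miss, evict 0, frames (9 3 2 5)
Page faults: 6.

6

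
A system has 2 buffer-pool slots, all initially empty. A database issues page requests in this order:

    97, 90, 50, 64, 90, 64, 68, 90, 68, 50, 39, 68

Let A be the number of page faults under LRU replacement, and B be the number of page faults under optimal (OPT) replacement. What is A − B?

3

Under LRU: F F F F F . F F . F F F → 10 faults.
Under OPT: F F F F . . F . . F F . → 7 faults.
A − B = 10 − 7 = 3.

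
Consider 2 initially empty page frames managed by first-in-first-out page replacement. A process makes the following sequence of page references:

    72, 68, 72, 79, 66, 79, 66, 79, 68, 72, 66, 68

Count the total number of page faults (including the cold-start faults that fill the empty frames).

8

72: miss, frames {72}
68: miss, frames {72,68}
72: hit
79: miss, evict 72, frames {68,79}
66: miss, evict 68, frames {79,66}
79: hit
66: hit
79: hit
68: miss, evict 79, frames {66,68}
72: miss, evict 66, frames {68,72}
66: miss, evict 68, frames {72,66}
68: miss, evict 72, frames {66,68}
Page faults: 8.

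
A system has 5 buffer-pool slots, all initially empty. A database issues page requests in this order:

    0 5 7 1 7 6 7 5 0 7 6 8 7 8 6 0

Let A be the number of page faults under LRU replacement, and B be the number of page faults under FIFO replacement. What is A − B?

-1

Under LRU: F F F F . F . . . . . F . . . . → 6 faults.
Under FIFO: F F F F . F . . . . . F . . . F → 7 faults.
A − B = 6 − 7 = -1.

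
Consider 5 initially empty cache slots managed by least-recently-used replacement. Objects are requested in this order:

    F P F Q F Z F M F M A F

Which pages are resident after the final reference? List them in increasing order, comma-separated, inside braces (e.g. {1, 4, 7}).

F -> miss, frames [F]
P -> miss, frames [F, P]
F -> hit
Q -> miss, frames [P, F, Q]
F -> hit
Z -> miss, frames [P, Q, F, Z]
F -> hit
M -> miss, frames [P, Q, Z, F, M]
F -> hit
M -> hit
A -> miss, evict P, frames [Q, Z, F, M, A]
F -> hit

{A, F, M, Q, Z}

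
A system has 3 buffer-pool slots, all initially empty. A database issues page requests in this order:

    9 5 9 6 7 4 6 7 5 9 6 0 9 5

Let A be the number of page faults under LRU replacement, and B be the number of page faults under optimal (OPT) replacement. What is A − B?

Under LRU: F F . F F F . . F F F F . F → 10 faults.
Under OPT: F F . F F F . . F F . F . . → 8 faults.
A − B = 10 − 8 = 2.

2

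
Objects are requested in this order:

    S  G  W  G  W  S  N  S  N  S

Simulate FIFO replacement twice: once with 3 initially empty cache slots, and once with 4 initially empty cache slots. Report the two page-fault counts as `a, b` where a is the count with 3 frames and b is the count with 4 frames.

5, 4

3 frames: F F F . . . F F . . → 5 faults.
4 frames: F F F . . . F . . . → 4 faults.
4 < 5: adding a frame reduced faults, as is typical.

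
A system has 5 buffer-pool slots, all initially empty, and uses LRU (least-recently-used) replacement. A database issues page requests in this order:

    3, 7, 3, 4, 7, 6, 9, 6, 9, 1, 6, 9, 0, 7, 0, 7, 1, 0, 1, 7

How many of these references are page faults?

7

3 → miss, frames {3}
7 → miss, frames {3,7}
3 → hit
4 → miss, frames {7,3,4}
7 → hit
6 → miss, frames {3,4,7,6}
9 → miss, frames {3,4,7,6,9}
6 → hit
9 → hit
1 → miss, evict 3, frames {4,7,6,9,1}
6 → hit
9 → hit
0 → miss, evict 4, frames {7,1,6,9,0}
7 → hit
0 → hit
7 → hit
1 → hit
0 → hit
1 → hit
7 → hit
Page faults: 7.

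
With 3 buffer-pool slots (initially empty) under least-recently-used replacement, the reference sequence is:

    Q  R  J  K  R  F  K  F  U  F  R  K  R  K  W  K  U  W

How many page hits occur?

Q: fault, frames [Q]
R: fault, frames [Q, R]
J: fault, frames [Q, R, J]
K: fault, evict Q, frames [R, J, K]
R: hit
F: fault, evict J, frames [K, R, F]
K: hit
F: hit
U: fault, evict R, frames [K, F, U]
F: hit
R: fault, evict K, frames [U, F, R]
K: fault, evict U, frames [F, R, K]
R: hit
K: hit
W: fault, evict F, frames [R, K, W]
K: hit
U: fault, evict R, frames [W, K, U]
W: hit
Hits: 8.

8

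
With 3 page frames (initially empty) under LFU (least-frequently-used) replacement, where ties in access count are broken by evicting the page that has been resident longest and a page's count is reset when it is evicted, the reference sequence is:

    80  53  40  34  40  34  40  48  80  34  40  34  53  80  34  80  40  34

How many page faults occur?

80 -> fault, frames (80)
53 -> fault, frames (80 53)
40 -> fault, frames (80 53 40)
34 -> fault, evict 80, frames (53 40 34)
40 -> hit
34 -> hit
40 -> hit
48 -> fault, evict 53, frames (40 34 48)
80 -> fault, evict 48, frames (40 34 80)
34 -> hit
40 -> hit
34 -> hit
53 -> fault, evict 80, frames (40 34 53)
80 -> fault, evict 53, frames (40 34 80)
34 -> hit
80 -> hit
40 -> hit
34 -> hit
Page faults: 8.

8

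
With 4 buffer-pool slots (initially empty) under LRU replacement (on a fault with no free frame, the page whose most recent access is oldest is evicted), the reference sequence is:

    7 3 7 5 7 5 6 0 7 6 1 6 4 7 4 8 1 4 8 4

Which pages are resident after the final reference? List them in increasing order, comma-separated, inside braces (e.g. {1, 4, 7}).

7 -> miss, frames {7}
3 -> miss, frames {7,3}
7 -> hit
5 -> miss, frames {3,7,5}
7 -> hit
5 -> hit
6 -> miss, frames {3,7,5,6}
0 -> miss, evict 3, frames {7,5,6,0}
7 -> hit
6 -> hit
1 -> miss, evict 5, frames {0,7,6,1}
6 -> hit
4 -> miss, evict 0, frames {7,1,6,4}
7 -> hit
4 -> hit
8 -> miss, evict 1, frames {6,7,4,8}
1 -> miss, evict 6, frames {7,4,8,1}
4 -> hit
8 -> hit
4 -> hit

{1, 4, 7, 8}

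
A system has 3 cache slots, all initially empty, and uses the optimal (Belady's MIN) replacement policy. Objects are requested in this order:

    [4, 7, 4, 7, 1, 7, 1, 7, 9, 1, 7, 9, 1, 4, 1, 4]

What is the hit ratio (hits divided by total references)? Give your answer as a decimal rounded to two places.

4 -> fault, frames {4}
7 -> fault, frames {4,7}
4 -> hit
7 -> hit
1 -> fault, frames {4,7,1}
7 -> hit
1 -> hit
7 -> hit
9 -> fault, evict 4, frames {7,1,9}
1 -> hit
7 -> hit
9 -> hit
1 -> hit
4 -> fault, evict 9, frames {7,1,4}
1 -> hit
4 -> hit
Hits: 11 of 16 references → 11/16 = 0.6875.

0.69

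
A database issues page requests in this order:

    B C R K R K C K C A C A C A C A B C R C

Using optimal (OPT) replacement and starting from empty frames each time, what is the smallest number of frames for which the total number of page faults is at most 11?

f=1: 20 faults
f=2: 8 faults
f=3: 6 faults
f=4: 5 faults
f=5: 5 faults
Smallest f with faults ≤ 11 is 2.

2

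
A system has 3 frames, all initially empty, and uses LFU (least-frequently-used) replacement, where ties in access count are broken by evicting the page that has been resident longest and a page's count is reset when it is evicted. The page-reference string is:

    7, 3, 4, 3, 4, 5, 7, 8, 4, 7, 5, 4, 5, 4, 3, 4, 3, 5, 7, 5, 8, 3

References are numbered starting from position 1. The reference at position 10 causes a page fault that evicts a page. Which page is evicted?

pos 1: 7 → miss, frames [7]
pos 2: 3 → miss, frames [7, 3]
pos 3: 4 → miss, frames [7, 3, 4]
pos 4: 3 → hit
pos 5: 4 → hit
pos 6: 5 → miss, evict 7, frames [3, 4, 5]
pos 7: 7 → miss, evict 5, frames [3, 4, 7]
pos 8: 8 → miss, evict 7, frames [3, 4, 8]
pos 9: 4 → hit
pos 10: 7 → miss, evict 8, frames [3, 4, 7]
At position 10, page 8 is evicted.

8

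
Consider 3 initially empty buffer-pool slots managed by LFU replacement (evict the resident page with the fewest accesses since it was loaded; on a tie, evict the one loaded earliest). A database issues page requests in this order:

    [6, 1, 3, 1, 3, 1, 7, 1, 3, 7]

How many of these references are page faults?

6 → fault, frames (6)
1 → fault, frames (6 1)
3 → fault, frames (6 1 3)
1 → hit
3 → hit
1 → hit
7 → fault, evict 6, frames (1 3 7)
1 → hit
3 → hit
7 → hit
Page faults: 4.

4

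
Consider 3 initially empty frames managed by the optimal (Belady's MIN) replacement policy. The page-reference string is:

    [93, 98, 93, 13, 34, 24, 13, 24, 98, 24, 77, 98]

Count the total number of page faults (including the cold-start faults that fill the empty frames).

6

93 → miss, frames [93]
98 → miss, frames [93, 98]
93 → hit
13 → miss, frames [93, 98, 13]
34 → miss, evict 93, frames [98, 13, 34]
24 → miss, evict 34, frames [98, 13, 24]
13 → hit
24 → hit
98 → hit
24 → hit
77 → miss, evict 24, frames [98, 13, 77]
98 → hit
Page faults: 6.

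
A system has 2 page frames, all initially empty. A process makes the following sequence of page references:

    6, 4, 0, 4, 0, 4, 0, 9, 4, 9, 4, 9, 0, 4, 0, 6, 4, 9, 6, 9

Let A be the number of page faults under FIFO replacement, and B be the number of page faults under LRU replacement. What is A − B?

-1

Under FIFO: F F F . . . . F F . . . F . . F F F F . → 10 faults.
Under LRU: F F F . . . . F F . . . F F . F F F F . → 11 faults.
A − B = 10 − 11 = -1.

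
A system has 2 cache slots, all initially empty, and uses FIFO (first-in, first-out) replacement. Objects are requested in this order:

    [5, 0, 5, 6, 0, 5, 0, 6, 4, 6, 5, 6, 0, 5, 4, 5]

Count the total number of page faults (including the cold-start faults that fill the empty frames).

12

5: miss, frames [5]
0: miss, frames [5, 0]
5: hit
6: miss, evict 5, frames [0, 6]
0: hit
5: miss, evict 0, frames [6, 5]
0: miss, evict 6, frames [5, 0]
6: miss, evict 5, frames [0, 6]
4: miss, evict 0, frames [6, 4]
6: hit
5: miss, evict 6, frames [4, 5]
6: miss, evict 4, frames [5, 6]
0: miss, evict 5, frames [6, 0]
5: miss, evict 6, frames [0, 5]
4: miss, evict 0, frames [5, 4]
5: hit
Page faults: 12.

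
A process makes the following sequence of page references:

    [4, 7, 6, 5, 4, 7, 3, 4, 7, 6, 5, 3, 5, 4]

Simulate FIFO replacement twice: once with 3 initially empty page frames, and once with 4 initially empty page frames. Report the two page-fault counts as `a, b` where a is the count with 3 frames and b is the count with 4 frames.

10, 11

3 frames: F F F F F F F . . F F . . F → 10 faults.
4 frames: F F F F . . F F F F F F . F → 11 faults.
11 > 10: adding a frame increased faults — Belady's anomaly.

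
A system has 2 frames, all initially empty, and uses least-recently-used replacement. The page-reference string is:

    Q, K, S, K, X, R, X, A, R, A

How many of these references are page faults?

Q -> fault, frames [Q]
K -> fault, frames [Q, K]
S -> fault, evict Q, frames [K, S]
K -> hit
X -> fault, evict S, frames [K, X]
R -> fault, evict K, frames [X, R]
X -> hit
A -> fault, evict R, frames [X, A]
R -> fault, evict X, frames [A, R]
A -> hit
Page faults: 7.

7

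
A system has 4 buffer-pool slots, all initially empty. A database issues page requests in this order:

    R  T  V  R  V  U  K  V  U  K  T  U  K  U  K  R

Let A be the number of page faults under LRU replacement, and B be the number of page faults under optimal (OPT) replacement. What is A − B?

1

Under LRU: F F F . . F F . . . F . . . . F → 7 faults.
Under OPT: F F F . . F F . . . . . . . . F → 6 faults.
A − B = 7 − 6 = 1.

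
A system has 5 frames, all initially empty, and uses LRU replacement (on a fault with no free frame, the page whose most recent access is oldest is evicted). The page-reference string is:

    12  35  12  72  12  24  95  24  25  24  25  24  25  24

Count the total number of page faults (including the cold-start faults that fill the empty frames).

12 -> fault, frames (12)
35 -> fault, frames (12 35)
12 -> hit
72 -> fault, frames (35 12 72)
12 -> hit
24 -> fault, frames (35 72 12 24)
95 -> fault, frames (35 72 12 24 95)
24 -> hit
25 -> fault, evict 35, frames (72 12 95 24 25)
24 -> hit
25 -> hit
24 -> hit
25 -> hit
24 -> hit
Page faults: 6.

6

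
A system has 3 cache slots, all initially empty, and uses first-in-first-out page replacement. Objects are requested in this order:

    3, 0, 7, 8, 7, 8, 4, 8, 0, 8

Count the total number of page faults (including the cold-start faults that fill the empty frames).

3 → miss, frames [3]
0 → miss, frames [3, 0]
7 → miss, frames [3, 0, 7]
8 → miss, evict 3, frames [0, 7, 8]
7 → hit
8 → hit
4 → miss, evict 0, frames [7, 8, 4]
8 → hit
0 → miss, evict 7, frames [8, 4, 0]
8 → hit
Page faults: 6.

6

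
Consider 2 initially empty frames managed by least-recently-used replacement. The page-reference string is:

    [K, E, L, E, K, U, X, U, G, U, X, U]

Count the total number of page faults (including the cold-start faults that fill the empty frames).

K -> fault, frames {K}
E -> fault, frames {K,E}
L -> fault, evict K, frames {E,L}
E -> hit
K -> fault, evict L, frames {E,K}
U -> fault, evict E, frames {K,U}
X -> fault, evict K, frames {U,X}
U -> hit
G -> fault, evict X, frames {U,G}
U -> hit
X -> fault, evict G, frames {U,X}
U -> hit
Page faults: 8.

8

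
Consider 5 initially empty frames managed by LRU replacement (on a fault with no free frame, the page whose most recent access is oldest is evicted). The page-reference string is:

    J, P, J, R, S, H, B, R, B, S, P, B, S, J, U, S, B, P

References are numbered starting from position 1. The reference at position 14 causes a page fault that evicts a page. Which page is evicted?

H

pos 1: J: fault, frames [J]
pos 2: P: fault, frames [J, P]
pos 3: J: hit
pos 4: R: fault, frames [P, J, R]
pos 5: S: fault, frames [P, J, R, S]
pos 6: H: fault, frames [P, J, R, S, H]
pos 7: B: fault, evict P, frames [J, R, S, H, B]
pos 8: R: hit
pos 9: B: hit
pos 10: S: hit
pos 11: P: fault, evict J, frames [H, R, B, S, P]
pos 12: B: hit
pos 13: S: hit
pos 14: J: fault, evict H, frames [R, P, B, S, J]
At position 14, page H is evicted.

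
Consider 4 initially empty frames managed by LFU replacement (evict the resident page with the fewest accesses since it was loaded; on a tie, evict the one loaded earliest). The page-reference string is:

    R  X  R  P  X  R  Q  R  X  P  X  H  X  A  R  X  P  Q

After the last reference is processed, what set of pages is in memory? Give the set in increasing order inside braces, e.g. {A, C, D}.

R -> fault, frames {R}
X -> fault, frames {R,X}
R -> hit
P -> fault, frames {R,X,P}
X -> hit
R -> hit
Q -> fault, frames {R,X,P,Q}
R -> hit
X -> hit
P -> hit
X -> hit
H -> fault, evict Q, frames {R,X,P,H}
X -> hit
A -> fault, evict H, frames {R,X,P,A}
R -> hit
X -> hit
P -> hit
Q -> fault, evict A, frames {R,X,P,Q}

{P, Q, R, X}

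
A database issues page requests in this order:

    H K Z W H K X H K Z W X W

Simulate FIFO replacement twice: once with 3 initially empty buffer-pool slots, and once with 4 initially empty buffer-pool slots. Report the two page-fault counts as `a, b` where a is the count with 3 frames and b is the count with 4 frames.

9, 10

3 frames: F F F F F F F . . F F . . → 9 faults.
4 frames: F F F F . . F F F F F F . → 10 faults.
10 > 9: adding a frame increased faults — Belady's anomaly.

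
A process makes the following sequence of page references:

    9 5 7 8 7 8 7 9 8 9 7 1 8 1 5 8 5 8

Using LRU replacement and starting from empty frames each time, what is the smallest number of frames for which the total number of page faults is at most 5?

5

f=1: 18 faults
f=2: 11 faults
f=3: 8 faults
f=4: 6 faults
f=5: 5 faults
Smallest f with faults ≤ 5 is 5.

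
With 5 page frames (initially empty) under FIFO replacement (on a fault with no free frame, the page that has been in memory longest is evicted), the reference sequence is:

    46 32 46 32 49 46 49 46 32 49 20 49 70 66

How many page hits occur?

8

46 → fault, frames (46)
32 → fault, frames (46 32)
46 → hit
32 → hit
49 → fault, frames (46 32 49)
46 → hit
49 → hit
46 → hit
32 → hit
49 → hit
20 → fault, frames (46 32 49 20)
49 → hit
70 → fault, frames (46 32 49 20 70)
66 → fault, evict 46, frames (32 49 20 70 66)
Hits: 8.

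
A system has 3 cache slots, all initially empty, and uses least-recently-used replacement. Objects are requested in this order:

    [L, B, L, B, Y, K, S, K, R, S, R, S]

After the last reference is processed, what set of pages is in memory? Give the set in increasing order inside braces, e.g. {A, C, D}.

{K, R, S}

L -> miss, frames {L}
B -> miss, frames {L,B}
L -> hit
B -> hit
Y -> miss, frames {L,B,Y}
K -> miss, evict L, frames {B,Y,K}
S -> miss, evict B, frames {Y,K,S}
K -> hit
R -> miss, evict Y, frames {S,K,R}
S -> hit
R -> hit
S -> hit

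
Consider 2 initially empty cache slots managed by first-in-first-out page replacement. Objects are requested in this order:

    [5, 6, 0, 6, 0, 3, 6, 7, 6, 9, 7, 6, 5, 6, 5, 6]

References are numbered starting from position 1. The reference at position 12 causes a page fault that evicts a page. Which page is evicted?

7

pos 1: 5: miss, frames [5]
pos 2: 6: miss, frames [5, 6]
pos 3: 0: miss, evict 5, frames [6, 0]
pos 4: 6: hit
pos 5: 0: hit
pos 6: 3: miss, evict 6, frames [0, 3]
pos 7: 6: miss, evict 0, frames [3, 6]
pos 8: 7: miss, evict 3, frames [6, 7]
pos 9: 6: hit
pos 10: 9: miss, evict 6, frames [7, 9]
pos 11: 7: hit
pos 12: 6: miss, evict 7, frames [9, 6]
At position 12, page 7 is evicted.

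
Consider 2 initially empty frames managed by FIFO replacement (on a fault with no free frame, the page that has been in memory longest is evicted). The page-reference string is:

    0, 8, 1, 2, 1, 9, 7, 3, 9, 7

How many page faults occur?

9

0 -> fault, frames [0]
8 -> fault, frames [0, 8]
1 -> fault, evict 0, frames [8, 1]
2 -> fault, evict 8, frames [1, 2]
1 -> hit
9 -> fault, evict 1, frames [2, 9]
7 -> fault, evict 2, frames [9, 7]
3 -> fault, evict 9, frames [7, 3]
9 -> fault, evict 7, frames [3, 9]
7 -> fault, evict 3, frames [9, 7]
Page faults: 9.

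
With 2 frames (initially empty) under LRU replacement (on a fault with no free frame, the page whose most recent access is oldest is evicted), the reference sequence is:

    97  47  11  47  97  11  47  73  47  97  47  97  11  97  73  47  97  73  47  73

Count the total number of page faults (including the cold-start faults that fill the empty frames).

14

97 -> miss, frames [97]
47 -> miss, frames [97, 47]
11 -> miss, evict 97, frames [47, 11]
47 -> hit
97 -> miss, evict 11, frames [47, 97]
11 -> miss, evict 47, frames [97, 11]
47 -> miss, evict 97, frames [11, 47]
73 -> miss, evict 11, frames [47, 73]
47 -> hit
97 -> miss, evict 73, frames [47, 97]
47 -> hit
97 -> hit
11 -> miss, evict 47, frames [97, 11]
97 -> hit
73 -> miss, evict 11, frames [97, 73]
47 -> miss, evict 97, frames [73, 47]
97 -> miss, evict 73, frames [47, 97]
73 -> miss, evict 47, frames [97, 73]
47 -> miss, evict 97, frames [73, 47]
73 -> hit
Page faults: 14.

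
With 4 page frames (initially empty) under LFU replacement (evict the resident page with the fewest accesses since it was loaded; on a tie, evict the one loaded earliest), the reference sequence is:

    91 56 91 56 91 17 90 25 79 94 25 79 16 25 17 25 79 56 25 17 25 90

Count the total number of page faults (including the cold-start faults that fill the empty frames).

91 → fault, frames {91}
56 → fault, frames {91,56}
91 → hit
56 → hit
91 → hit
17 → fault, frames {91,56,17}
90 → fault, frames {91,56,17,90}
25 → fault, evict 17, frames {91,56,90,25}
79 → fault, evict 90, frames {91,56,25,79}
94 → fault, evict 25, frames {91,56,79,94}
25 → fault, evict 79, frames {91,56,94,25}
79 → fault, evict 94, frames {91,56,25,79}
16 → fault, evict 25, frames {91,56,79,16}
25 → fault, evict 79, frames {91,56,16,25}
17 → fault, evict 16, frames {91,56,25,17}
25 → hit
79 → fault, evict 17, frames {91,56,25,79}
56 → hit
25 → hit
17 → fault, evict 79, frames {91,56,25,17}
25 → hit
90 → fault, evict 17, frames {91,56,25,90}
Page faults: 15.

15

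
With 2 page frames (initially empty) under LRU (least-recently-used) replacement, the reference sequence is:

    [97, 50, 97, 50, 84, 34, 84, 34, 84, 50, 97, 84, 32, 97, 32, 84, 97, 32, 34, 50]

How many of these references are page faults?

14

97: miss, frames (97)
50: miss, frames (97 50)
97: hit
50: hit
84: miss, evict 97, frames (50 84)
34: miss, evict 50, frames (84 34)
84: hit
34: hit
84: hit
50: miss, evict 34, frames (84 50)
97: miss, evict 84, frames (50 97)
84: miss, evict 50, frames (97 84)
32: miss, evict 97, frames (84 32)
97: miss, evict 84, frames (32 97)
32: hit
84: miss, evict 97, frames (32 84)
97: miss, evict 32, frames (84 97)
32: miss, evict 84, frames (97 32)
34: miss, evict 97, frames (32 34)
50: miss, evict 32, frames (34 50)
Page faults: 14.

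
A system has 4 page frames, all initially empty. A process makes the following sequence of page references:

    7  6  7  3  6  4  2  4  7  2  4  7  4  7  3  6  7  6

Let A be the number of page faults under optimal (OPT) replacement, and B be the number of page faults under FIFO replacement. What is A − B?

Under OPT: F F . F . F F . . . . . . . . F . . → 6 faults.
Under FIFO: F F . F . F F . F . . . . . . F . . → 7 faults.
A − B = 6 − 7 = -1.

-1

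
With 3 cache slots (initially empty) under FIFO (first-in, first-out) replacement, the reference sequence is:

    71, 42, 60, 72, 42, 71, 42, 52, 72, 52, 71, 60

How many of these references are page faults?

71 → fault, frames [71]
42 → fault, frames [71, 42]
60 → fault, frames [71, 42, 60]
72 → fault, evict 71, frames [42, 60, 72]
42 → hit
71 → fault, evict 42, frames [60, 72, 71]
42 → fault, evict 60, frames [72, 71, 42]
52 → fault, evict 72, frames [71, 42, 52]
72 → fault, evict 71, frames [42, 52, 72]
52 → hit
71 → fault, evict 42, frames [52, 72, 71]
60 → fault, evict 52, frames [72, 71, 60]
Page faults: 10.

10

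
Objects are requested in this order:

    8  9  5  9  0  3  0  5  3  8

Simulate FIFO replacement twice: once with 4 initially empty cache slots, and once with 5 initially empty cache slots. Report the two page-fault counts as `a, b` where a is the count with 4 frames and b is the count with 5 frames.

4 frames: F F F . F F . . . F → 6 faults.
5 frames: F F F . F F . . . . → 5 faults.
5 < 6: adding a frame reduced faults, as is typical.

6, 5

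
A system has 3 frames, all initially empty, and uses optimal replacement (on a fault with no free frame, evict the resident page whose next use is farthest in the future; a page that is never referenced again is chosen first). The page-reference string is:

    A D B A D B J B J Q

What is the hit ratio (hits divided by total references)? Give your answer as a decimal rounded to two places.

0.50

A → fault, frames (A)
D → fault, frames (A D)
B → fault, frames (A D B)
A → hit
D → hit
B → hit
J → fault, evict D, frames (A B J)
B → hit
J → hit
Q → fault, evict J, frames (A B Q)
Hits: 5 of 10 references → 5/10 = 0.5000.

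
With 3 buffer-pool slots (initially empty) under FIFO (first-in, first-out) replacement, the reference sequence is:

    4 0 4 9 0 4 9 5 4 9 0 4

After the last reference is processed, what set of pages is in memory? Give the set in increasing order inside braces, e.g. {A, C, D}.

{0, 4, 5}

4 → miss, frames {4}
0 → miss, frames {4,0}
4 → hit
9 → miss, frames {4,0,9}
0 → hit
4 → hit
9 → hit
5 → miss, evict 4, frames {0,9,5}
4 → miss, evict 0, frames {9,5,4}
9 → hit
0 → miss, evict 9, frames {5,4,0}
4 → hit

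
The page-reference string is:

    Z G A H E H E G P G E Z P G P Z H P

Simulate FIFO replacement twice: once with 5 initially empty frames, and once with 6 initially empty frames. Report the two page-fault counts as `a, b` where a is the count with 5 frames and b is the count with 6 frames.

8, 6

5 frames: F F F F F . . . F . . F . F . . . . → 8 faults.
6 frames: F F F F F . . . F . . . . . . . . . → 6 faults.
6 < 8: adding a frame reduced faults, as is typical.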